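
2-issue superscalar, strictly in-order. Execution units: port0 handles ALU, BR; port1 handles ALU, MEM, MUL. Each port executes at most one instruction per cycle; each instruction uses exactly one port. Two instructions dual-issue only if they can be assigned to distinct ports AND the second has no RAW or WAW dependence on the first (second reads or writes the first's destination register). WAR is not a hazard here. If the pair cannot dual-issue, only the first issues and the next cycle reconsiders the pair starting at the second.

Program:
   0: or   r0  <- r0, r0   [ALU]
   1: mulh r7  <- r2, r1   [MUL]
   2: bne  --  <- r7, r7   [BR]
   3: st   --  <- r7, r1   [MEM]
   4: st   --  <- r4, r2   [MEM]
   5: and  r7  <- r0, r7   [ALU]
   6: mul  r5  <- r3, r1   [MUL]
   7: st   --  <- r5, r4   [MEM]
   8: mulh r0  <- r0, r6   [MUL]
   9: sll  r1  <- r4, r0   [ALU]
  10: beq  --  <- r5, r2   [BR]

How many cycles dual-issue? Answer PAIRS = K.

  cy0 -> i0,i1 (or/mulh) pair
  cy1 -> i2,i3 (bne/st) pair
  cy2 -> i4,i5 (st/and) pair
  cy3 -> i6 (mul) no-port MUL/MEM
  cy4 -> i7 (st) no-port MEM/MUL
  cy5 -> i8 (mulh) RAW r0
  cy6 -> i9,i10 (sll/beq) pair

PAIRS = 4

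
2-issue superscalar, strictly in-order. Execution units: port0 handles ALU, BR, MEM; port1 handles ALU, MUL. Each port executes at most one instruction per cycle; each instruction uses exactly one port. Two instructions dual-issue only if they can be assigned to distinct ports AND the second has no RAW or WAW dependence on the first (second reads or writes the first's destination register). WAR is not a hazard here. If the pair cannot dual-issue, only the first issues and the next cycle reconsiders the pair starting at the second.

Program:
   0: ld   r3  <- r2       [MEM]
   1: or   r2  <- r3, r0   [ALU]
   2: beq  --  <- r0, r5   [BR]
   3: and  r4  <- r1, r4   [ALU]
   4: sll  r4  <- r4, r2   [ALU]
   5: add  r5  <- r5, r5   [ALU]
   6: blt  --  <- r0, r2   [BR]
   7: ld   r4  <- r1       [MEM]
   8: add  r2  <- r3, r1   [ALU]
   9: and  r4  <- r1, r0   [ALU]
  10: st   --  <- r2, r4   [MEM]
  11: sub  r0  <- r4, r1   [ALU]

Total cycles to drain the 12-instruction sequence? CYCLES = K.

#0 head=0: ld.MEM i0 RAW r3
#1 head=1: or.ALU;beq.BR i1&i2 pair
#2 head=3: and.ALU i3 RAW+WAW r4
#3 head=4: sll.ALU;add.ALU i4&i5 pair
#4 head=6: blt.BR i6 no-port BR/MEM
#5 head=7: ld.MEM;add.ALU i7&i8 pair
#6 head=9: and.ALU i9 RAW r4
#7 head=10: st.MEM;sub.ALU i10&i11 pair

CYCLES = 8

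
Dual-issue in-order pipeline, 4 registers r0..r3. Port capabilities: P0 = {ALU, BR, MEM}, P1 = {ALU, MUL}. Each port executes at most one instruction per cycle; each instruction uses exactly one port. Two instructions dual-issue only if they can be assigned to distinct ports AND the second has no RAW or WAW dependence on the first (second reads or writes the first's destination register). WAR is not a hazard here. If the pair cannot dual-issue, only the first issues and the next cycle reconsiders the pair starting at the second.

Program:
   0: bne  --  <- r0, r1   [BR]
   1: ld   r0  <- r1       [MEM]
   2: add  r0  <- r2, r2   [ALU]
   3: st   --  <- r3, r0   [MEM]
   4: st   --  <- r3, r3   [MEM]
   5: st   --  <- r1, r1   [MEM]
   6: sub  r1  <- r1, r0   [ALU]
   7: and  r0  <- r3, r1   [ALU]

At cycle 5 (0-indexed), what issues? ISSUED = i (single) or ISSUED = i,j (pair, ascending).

ISSUED = 5,6

t=0 i0:bne ; no-port BR/MEM
t=1 i1:ld ; WAW r0
t=2 i2:add ; RAW r0
t=3 i3:st ; no-port MEM/MEM
t=4 i4:st ; no-port MEM/MEM
t=5 i5+i6:st;sub ; dual
t=6 i7:and ; tail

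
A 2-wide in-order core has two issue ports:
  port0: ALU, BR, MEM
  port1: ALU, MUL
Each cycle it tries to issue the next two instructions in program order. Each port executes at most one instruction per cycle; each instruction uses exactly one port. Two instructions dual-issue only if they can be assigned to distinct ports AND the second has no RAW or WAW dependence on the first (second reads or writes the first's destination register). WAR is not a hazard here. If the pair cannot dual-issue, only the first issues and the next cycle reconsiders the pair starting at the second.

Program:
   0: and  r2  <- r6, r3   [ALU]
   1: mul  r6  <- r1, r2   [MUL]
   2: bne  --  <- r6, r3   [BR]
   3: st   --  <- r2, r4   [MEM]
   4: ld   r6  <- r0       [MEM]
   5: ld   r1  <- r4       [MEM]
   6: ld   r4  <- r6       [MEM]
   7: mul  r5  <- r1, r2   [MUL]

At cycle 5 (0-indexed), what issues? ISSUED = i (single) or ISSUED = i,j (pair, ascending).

0. and @i0  | RAW r2
1. mul @i1  | RAW r6
2. bne @i2  | no-port BR/MEM
3. st @i3  | no-port MEM/MEM
4. ld @i4  | no-port MEM/MEM
5. ld @i5  | no-port MEM/MEM
6. ld/mul @i6/i7  | 2-wide

ISSUED = 5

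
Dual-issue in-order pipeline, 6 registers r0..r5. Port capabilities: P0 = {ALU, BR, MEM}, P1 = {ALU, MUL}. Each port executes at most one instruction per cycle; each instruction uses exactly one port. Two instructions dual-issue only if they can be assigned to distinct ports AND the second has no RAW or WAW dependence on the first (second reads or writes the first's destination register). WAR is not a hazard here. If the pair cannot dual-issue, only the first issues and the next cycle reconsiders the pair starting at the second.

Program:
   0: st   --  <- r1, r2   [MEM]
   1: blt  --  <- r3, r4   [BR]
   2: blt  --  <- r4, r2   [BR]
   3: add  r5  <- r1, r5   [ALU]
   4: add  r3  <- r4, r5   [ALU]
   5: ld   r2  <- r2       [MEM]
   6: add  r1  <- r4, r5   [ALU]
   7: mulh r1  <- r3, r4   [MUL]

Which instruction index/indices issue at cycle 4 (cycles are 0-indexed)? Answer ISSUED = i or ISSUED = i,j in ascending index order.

ISSUED = 6

#0 head=0: st.MEM i0 no-port MEM/BR
#1 head=1: blt.BR i1 no-port BR/BR
#2 head=2: blt.BR+add.ALU i2&i3 dual
#3 head=4: add.ALU+ld.MEM i4&i5 dual
#4 head=6: add.ALU i6 WAW r1
#5 head=7: mulh.MUL i7 tail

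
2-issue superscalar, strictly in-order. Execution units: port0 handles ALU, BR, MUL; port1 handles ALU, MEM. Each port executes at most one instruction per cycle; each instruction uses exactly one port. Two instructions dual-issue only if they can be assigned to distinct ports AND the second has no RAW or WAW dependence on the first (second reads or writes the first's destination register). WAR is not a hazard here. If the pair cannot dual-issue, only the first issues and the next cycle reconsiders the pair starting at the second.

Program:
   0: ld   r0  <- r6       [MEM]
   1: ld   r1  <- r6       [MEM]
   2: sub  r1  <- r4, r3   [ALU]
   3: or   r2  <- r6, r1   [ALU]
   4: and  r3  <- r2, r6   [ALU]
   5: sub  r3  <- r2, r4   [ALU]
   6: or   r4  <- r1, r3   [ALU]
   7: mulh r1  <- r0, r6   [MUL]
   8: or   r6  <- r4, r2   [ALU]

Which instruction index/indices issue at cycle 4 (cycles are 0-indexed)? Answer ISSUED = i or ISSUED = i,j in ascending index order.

t=0 i0:ld ; no-port MEM/MEM
t=1 i1:ld ; WAW r1
t=2 i2:sub ; RAW r1
t=3 i3:or ; RAW r2
t=4 i4:and ; WAW r3
t=5 i5:sub ; RAW r3
t=6 i6,i7:or;mulh ; 2-wide
t=7 i8:or ; tail

ISSUED = 4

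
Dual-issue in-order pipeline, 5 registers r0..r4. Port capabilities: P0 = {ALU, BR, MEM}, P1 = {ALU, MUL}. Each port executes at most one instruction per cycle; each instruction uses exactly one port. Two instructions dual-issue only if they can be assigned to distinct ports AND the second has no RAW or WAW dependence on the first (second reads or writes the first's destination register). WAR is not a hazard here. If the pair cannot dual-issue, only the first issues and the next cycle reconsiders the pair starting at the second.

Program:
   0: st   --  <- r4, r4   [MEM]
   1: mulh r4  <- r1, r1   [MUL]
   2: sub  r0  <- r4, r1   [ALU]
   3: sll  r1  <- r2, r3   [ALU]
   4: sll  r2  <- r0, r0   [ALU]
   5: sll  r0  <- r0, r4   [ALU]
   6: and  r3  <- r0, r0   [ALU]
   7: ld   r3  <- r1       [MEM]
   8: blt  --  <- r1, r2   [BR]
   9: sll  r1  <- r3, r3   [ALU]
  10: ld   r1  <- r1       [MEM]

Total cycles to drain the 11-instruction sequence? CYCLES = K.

CYCLES = 7

c0: i0+i1 st.MEM/mulh.MUL  pair
c1: i2+i3 sub.ALU/sll.ALU  pair
c2: i4+i5 sll.ALU/sll.ALU  pair
c3: i6 and.ALU  WAW r3
c4: i7 ld.MEM  no-port MEM/BR
c5: i8+i9 blt.BR/sll.ALU  pair
c6: i10 ld.MEM  tail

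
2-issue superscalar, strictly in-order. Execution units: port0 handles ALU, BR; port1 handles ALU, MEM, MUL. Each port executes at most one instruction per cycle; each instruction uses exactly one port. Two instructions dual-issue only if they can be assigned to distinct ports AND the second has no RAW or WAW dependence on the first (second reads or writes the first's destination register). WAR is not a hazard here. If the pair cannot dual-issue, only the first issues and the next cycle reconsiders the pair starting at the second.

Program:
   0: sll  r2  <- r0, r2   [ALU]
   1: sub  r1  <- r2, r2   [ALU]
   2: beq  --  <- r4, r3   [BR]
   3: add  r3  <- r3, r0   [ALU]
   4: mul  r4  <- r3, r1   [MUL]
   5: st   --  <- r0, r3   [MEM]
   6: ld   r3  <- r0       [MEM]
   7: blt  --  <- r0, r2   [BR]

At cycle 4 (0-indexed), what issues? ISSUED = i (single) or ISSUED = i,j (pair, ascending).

t=0 i0:sll ; RAW r2
t=1 i1+i2:sub;beq ; 2-wide
t=2 i3:add ; RAW r3
t=3 i4:mul ; no-port MUL/MEM
t=4 i5:st ; no-port MEM/MEM
t=5 i6+i7:ld;blt ; 2-wide

ISSUED = 5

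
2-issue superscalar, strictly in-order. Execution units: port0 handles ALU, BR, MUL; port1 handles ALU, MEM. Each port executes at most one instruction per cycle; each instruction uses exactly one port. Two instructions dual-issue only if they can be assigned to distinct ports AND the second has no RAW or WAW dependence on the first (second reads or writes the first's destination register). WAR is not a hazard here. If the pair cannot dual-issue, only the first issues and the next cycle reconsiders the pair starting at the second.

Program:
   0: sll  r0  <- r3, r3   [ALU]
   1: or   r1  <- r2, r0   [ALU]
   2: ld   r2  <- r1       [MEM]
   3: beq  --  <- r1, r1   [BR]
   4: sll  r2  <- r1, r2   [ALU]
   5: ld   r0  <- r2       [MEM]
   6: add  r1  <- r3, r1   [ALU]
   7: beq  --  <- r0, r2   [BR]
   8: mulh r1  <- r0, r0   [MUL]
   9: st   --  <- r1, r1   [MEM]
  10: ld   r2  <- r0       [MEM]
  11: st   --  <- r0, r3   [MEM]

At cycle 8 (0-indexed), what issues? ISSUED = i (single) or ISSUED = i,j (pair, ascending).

ISSUED = 10

  cy0 -> i0 (sll.ALU) RAW r0
  cy1 -> i1 (or.ALU) RAW r1
  cy2 -> i2+i3 (ld.MEM+beq.BR) dual
  cy3 -> i4 (sll.ALU) RAW r2
  cy4 -> i5+i6 (ld.MEM+add.ALU) dual
  cy5 -> i7 (beq.BR) no-port BR/MUL
  cy6 -> i8 (mulh.MUL) RAW r1
  cy7 -> i9 (st.MEM) no-port MEM/MEM
  cy8 -> i10 (ld.MEM) no-port MEM/MEM
  cy9 -> i11 (st.MEM) tail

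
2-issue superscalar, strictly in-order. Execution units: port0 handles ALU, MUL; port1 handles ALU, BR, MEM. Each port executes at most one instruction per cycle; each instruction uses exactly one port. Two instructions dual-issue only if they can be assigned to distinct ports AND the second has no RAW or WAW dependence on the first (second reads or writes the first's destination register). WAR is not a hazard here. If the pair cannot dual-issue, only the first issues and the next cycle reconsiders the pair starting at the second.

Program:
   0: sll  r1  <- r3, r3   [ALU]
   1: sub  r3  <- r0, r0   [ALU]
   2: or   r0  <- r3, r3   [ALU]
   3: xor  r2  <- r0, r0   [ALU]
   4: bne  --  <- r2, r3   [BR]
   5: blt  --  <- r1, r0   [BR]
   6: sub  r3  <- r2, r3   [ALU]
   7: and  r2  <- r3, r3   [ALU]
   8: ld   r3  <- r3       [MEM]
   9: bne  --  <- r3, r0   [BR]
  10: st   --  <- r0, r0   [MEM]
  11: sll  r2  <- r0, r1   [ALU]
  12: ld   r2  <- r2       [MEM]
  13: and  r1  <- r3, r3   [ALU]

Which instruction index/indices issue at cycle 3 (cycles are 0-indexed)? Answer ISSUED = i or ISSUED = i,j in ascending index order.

c0: i0&i1 sll.ALU/sub.ALU  2-wide
c1: i2 or.ALU  RAW r0
c2: i3 xor.ALU  RAW r2
c3: i4 bne.BR  no-port BR/BR
c4: i5&i6 blt.BR/sub.ALU  2-wide
c5: i7&i8 and.ALU/ld.MEM  2-wide
c6: i9 bne.BR  no-port BR/MEM
c7: i10&i11 st.MEM/sll.ALU  2-wide
c8: i12&i13 ld.MEM/and.ALU  2-wide

ISSUED = 4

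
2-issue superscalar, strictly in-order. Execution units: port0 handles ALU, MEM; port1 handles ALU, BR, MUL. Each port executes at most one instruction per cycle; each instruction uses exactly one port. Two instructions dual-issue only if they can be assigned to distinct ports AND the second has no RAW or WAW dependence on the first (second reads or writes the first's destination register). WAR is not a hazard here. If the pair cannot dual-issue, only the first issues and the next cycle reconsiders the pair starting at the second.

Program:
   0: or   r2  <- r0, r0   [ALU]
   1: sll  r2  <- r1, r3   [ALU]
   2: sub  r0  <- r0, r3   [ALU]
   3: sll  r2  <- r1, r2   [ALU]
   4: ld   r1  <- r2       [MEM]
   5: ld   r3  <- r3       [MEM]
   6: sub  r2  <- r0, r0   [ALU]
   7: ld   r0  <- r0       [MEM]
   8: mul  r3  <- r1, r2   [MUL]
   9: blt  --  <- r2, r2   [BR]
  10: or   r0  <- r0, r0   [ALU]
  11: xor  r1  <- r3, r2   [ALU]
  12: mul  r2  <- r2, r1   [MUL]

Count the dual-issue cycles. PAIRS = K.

[0] i0  or.ALU  -- WAW r2
[1] i1,i2  sll.ALU;sub.ALU  -- pair
[2] i3  sll.ALU  -- RAW r2
[3] i4  ld.MEM  -- no-port MEM/MEM
[4] i5,i6  ld.MEM;sub.ALU  -- pair
[5] i7,i8  ld.MEM;mul.MUL  -- pair
[6] i9,i10  blt.BR;or.ALU  -- pair
[7] i11  xor.ALU  -- RAW r1
[8] i12  mul.MUL  -- tail

PAIRS = 4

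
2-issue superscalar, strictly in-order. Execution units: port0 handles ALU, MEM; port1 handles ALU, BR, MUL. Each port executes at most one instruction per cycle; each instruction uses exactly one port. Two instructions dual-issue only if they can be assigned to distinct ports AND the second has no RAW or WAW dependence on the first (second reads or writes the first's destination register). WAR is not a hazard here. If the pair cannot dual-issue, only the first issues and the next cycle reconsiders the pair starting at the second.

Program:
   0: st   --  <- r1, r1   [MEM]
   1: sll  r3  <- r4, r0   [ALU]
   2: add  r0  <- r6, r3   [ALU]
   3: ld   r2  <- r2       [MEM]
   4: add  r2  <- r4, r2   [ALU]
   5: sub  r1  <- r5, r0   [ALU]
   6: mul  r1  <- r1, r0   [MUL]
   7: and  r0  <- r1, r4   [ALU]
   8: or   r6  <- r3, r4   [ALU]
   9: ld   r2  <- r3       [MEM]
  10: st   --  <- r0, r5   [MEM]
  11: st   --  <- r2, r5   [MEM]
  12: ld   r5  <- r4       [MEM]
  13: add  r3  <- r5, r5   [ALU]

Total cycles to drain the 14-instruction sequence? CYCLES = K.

[0] i0,i1  st/sll  -- 2-wide
[1] i2,i3  add/ld  -- 2-wide
[2] i4,i5  add/sub  -- 2-wide
[3] i6  mul  -- RAW r1
[4] i7,i8  and/or  -- 2-wide
[5] i9  ld  -- no-port MEM/MEM
[6] i10  st  -- no-port MEM/MEM
[7] i11  st  -- no-port MEM/MEM
[8] i12  ld  -- RAW r5
[9] i13  add  -- tail

CYCLES = 10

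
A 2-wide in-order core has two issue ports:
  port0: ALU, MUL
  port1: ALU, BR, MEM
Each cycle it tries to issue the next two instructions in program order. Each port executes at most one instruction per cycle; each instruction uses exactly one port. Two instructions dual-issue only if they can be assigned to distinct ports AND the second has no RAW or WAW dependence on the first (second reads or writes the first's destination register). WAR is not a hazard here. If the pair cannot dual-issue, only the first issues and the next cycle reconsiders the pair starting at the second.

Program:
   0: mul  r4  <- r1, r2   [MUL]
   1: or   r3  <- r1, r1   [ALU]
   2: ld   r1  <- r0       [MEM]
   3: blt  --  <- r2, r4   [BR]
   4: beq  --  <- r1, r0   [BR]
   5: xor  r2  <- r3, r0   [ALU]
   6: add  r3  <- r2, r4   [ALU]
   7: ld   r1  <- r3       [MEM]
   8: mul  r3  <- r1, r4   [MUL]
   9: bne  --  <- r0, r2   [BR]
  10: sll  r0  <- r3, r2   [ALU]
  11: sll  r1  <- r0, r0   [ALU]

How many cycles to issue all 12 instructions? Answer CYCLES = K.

CYCLES = 9

t=0 i0&i1:mul.MUL;or.ALU ; pair
t=1 i2:ld.MEM ; no-port MEM/BR
t=2 i3:blt.BR ; no-port BR/BR
t=3 i4&i5:beq.BR;xor.ALU ; pair
t=4 i6:add.ALU ; RAW r3
t=5 i7:ld.MEM ; RAW r1
t=6 i8&i9:mul.MUL;bne.BR ; pair
t=7 i10:sll.ALU ; RAW r0
t=8 i11:sll.ALU ; tail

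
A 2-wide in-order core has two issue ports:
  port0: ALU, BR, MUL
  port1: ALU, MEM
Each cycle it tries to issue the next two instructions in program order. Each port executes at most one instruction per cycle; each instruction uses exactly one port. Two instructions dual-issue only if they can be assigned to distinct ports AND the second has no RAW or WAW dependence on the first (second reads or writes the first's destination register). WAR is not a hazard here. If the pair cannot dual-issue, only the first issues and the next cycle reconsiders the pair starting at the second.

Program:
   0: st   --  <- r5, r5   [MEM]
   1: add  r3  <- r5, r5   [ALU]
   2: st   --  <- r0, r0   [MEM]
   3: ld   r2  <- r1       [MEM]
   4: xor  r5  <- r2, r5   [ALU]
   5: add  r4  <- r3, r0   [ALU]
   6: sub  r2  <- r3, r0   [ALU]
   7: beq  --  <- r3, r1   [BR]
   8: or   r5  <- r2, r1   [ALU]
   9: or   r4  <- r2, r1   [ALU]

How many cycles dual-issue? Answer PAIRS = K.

PAIRS = 4

0. st add @i0,i1  | dual
1. st @i2  | no-port MEM/MEM
2. ld @i3  | RAW r2
3. xor add @i4,i5  | dual
4. sub beq @i6,i7  | dual
5. or or @i8,i9  | dual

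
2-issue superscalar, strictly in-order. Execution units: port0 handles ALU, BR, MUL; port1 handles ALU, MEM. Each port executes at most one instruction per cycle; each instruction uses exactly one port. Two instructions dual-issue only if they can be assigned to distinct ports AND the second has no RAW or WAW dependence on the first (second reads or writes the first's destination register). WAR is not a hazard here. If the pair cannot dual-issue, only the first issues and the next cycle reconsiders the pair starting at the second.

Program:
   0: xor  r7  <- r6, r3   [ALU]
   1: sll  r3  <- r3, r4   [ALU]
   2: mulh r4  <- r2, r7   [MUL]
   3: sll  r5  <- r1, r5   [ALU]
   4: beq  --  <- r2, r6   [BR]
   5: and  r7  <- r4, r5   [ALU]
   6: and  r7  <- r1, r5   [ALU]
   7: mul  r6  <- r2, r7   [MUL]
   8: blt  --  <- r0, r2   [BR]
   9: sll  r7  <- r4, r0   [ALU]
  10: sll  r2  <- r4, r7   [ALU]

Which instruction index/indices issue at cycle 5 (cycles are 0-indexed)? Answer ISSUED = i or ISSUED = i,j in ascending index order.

ISSUED = 8,9

  cy0 -> i0,i1 (xor+sll) 2-wide
  cy1 -> i2,i3 (mulh+sll) 2-wide
  cy2 -> i4,i5 (beq+and) 2-wide
  cy3 -> i6 (and) RAW r7
  cy4 -> i7 (mul) no-port MUL/BR
  cy5 -> i8,i9 (blt+sll) 2-wide
  cy6 -> i10 (sll) tail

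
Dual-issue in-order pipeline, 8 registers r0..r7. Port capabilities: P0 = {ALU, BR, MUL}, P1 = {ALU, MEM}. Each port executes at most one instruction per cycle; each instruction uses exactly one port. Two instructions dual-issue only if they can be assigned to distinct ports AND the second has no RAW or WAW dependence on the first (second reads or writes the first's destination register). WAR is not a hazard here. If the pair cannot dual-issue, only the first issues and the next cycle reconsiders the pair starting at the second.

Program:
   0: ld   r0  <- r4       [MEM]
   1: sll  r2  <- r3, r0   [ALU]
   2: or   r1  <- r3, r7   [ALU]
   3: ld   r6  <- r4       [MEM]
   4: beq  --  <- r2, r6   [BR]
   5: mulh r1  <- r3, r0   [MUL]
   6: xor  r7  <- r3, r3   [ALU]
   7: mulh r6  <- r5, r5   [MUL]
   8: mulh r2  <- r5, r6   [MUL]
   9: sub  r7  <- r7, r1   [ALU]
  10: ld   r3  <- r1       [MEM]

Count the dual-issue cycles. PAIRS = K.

#0 head=0: ld.MEM i0 RAW r0
#1 head=1: sll.ALU+or.ALU i1,i2 pair
#2 head=3: ld.MEM i3 RAW r6
#3 head=4: beq.BR i4 no-port BR/MUL
#4 head=5: mulh.MUL+xor.ALU i5,i6 pair
#5 head=7: mulh.MUL i7 no-port MUL/MUL
#6 head=8: mulh.MUL+sub.ALU i8,i9 pair
#7 head=10: ld.MEM i10 tail

PAIRS = 3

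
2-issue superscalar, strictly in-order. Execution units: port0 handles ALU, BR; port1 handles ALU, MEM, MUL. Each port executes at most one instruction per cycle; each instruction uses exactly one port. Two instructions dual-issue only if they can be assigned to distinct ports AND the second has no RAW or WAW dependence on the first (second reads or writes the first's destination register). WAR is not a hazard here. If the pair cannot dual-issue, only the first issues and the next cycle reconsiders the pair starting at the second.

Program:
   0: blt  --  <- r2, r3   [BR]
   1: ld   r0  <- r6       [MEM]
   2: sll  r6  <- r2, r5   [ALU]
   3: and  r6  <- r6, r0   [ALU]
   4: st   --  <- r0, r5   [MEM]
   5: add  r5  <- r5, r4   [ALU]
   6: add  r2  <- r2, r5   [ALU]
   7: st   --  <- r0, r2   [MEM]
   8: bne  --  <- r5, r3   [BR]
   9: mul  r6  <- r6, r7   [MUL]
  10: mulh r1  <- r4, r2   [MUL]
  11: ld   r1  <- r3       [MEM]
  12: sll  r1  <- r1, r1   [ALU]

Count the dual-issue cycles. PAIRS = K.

c0: i0/i1 blt+ld  pair
c1: i2 sll  RAW+WAW r6
c2: i3/i4 and+st  pair
c3: i5 add  RAW r5
c4: i6 add  RAW r2
c5: i7/i8 st+bne  pair
c6: i9 mul  no-port MUL/MUL
c7: i10 mulh  no-port MUL/MEM
c8: i11 ld  RAW+WAW r1
c9: i12 sll  tail

PAIRS = 3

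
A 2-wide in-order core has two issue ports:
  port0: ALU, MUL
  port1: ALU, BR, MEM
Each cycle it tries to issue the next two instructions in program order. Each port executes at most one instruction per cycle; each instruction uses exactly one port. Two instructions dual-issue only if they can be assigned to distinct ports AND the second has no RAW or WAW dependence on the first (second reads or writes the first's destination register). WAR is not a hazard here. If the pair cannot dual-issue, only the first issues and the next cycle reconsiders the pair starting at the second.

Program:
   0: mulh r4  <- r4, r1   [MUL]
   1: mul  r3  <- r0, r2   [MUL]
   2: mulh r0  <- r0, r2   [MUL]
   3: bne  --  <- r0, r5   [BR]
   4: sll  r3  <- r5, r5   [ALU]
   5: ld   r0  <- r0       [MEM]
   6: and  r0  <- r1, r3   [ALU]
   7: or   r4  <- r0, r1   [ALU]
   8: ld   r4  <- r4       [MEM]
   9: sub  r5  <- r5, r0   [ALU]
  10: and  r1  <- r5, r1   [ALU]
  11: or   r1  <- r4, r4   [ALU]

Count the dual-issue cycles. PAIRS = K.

PAIRS = 2

#0 head=0: mulh.MUL i0 no-port MUL/MUL
#1 head=1: mul.MUL i1 no-port MUL/MUL
#2 head=2: mulh.MUL i2 RAW r0
#3 head=3: bne.BR;sll.ALU i3,i4 pair
#4 head=5: ld.MEM i5 WAW r0
#5 head=6: and.ALU i6 RAW r0
#6 head=7: or.ALU i7 RAW+WAW r4
#7 head=8: ld.MEM;sub.ALU i8,i9 pair
#8 head=10: and.ALU i10 WAW r1
#9 head=11: or.ALU i11 tail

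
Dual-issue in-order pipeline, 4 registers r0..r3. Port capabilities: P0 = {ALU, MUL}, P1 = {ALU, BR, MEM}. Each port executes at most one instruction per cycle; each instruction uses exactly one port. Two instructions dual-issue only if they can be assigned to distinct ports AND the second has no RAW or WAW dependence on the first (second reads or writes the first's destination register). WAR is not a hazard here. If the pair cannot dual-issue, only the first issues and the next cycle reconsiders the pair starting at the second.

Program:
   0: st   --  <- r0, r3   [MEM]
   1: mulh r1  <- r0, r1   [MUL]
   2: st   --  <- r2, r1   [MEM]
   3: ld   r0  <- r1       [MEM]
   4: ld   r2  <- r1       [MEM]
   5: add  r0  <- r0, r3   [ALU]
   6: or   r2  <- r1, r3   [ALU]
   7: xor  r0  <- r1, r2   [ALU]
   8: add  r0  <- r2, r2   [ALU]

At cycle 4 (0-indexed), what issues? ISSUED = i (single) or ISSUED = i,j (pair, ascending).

  cy0 -> i0/i1 (st.MEM/mulh.MUL) dual
  cy1 -> i2 (st.MEM) no-port MEM/MEM
  cy2 -> i3 (ld.MEM) no-port MEM/MEM
  cy3 -> i4/i5 (ld.MEM/add.ALU) dual
  cy4 -> i6 (or.ALU) RAW r2
  cy5 -> i7 (xor.ALU) WAW r0
  cy6 -> i8 (add.ALU) tail

ISSUED = 6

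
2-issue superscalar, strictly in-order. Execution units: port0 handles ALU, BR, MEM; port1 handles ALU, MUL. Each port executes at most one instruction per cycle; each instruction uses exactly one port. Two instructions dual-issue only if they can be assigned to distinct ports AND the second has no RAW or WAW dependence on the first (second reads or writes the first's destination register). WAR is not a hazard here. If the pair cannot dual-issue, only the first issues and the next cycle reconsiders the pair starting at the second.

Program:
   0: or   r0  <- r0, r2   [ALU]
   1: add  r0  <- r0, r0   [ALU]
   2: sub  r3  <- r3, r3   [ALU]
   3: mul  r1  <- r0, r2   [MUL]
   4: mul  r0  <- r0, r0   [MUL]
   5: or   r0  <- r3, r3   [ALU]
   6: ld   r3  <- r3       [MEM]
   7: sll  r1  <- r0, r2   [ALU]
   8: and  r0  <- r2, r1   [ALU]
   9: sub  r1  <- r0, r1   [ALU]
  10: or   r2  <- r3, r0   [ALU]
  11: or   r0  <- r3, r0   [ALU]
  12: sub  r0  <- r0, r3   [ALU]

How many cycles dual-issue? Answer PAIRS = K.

PAIRS = 3

0. or.ALU @i0  | RAW+WAW r0
1. add.ALU sub.ALU @i1&i2  | dual
2. mul.MUL @i3  | no-port MUL/MUL
3. mul.MUL @i4  | WAW r0
4. or.ALU ld.MEM @i5&i6  | dual
5. sll.ALU @i7  | RAW r1
6. and.ALU @i8  | RAW r0
7. sub.ALU or.ALU @i9&i10  | dual
8. or.ALU @i11  | RAW+WAW r0
9. sub.ALU @i12  | tail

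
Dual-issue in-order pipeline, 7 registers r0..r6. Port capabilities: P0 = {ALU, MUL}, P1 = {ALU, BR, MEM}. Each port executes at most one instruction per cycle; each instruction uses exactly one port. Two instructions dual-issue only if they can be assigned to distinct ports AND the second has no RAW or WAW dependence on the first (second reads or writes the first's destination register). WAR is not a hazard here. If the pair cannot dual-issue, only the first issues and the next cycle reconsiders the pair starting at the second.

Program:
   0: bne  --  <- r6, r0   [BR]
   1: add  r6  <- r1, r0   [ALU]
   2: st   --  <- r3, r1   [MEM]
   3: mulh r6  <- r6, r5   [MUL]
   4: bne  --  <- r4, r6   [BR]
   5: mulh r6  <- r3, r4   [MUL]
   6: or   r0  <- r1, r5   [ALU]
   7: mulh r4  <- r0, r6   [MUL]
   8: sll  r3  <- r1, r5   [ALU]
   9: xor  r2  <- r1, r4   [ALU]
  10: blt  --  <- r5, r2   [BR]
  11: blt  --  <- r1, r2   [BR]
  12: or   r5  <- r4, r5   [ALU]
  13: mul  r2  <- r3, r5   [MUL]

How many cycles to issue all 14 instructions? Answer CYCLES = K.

CYCLES = 9

  cy0 -> i0/i1 (bne add) 2-wide
  cy1 -> i2/i3 (st mulh) 2-wide
  cy2 -> i4/i5 (bne mulh) 2-wide
  cy3 -> i6 (or) RAW r0
  cy4 -> i7/i8 (mulh sll) 2-wide
  cy5 -> i9 (xor) RAW r2
  cy6 -> i10 (blt) no-port BR/BR
  cy7 -> i11/i12 (blt or) 2-wide
  cy8 -> i13 (mul) tail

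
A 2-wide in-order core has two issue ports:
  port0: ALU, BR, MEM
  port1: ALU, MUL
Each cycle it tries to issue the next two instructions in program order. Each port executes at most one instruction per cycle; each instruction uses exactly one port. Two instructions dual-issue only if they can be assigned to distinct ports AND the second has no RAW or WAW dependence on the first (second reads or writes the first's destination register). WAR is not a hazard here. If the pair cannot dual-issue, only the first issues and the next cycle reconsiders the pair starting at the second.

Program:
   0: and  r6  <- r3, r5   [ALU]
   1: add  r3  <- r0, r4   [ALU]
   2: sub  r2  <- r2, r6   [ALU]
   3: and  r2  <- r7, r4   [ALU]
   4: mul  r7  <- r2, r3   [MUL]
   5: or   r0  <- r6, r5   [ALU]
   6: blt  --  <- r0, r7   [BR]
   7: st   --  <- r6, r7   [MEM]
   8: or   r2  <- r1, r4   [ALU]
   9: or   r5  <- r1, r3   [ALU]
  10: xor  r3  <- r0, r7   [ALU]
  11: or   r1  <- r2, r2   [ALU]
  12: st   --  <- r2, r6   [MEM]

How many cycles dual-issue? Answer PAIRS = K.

#0 head=0: and.ALU;add.ALU i0/i1 dual
#1 head=2: sub.ALU i2 WAW r2
#2 head=3: and.ALU i3 RAW r2
#3 head=4: mul.MUL;or.ALU i4/i5 dual
#4 head=6: blt.BR i6 no-port BR/MEM
#5 head=7: st.MEM;or.ALU i7/i8 dual
#6 head=9: or.ALU;xor.ALU i9/i10 dual
#7 head=11: or.ALU;st.MEM i11/i12 dual

PAIRS = 5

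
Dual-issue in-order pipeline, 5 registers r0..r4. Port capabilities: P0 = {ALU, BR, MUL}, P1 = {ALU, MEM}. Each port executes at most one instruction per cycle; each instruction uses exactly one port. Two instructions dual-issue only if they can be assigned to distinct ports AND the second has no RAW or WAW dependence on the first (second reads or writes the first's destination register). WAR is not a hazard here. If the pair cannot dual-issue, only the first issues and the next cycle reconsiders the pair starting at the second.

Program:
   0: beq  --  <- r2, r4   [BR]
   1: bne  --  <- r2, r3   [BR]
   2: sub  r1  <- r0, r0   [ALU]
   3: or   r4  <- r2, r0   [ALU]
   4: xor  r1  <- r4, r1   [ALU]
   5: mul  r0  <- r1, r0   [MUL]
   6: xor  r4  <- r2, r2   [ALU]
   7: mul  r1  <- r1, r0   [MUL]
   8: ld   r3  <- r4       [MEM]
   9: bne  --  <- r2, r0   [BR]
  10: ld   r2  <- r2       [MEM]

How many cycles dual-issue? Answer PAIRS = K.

PAIRS = 4

c0: i0 beq  no-port BR/BR
c1: i1,i2 bne/sub  dual
c2: i3 or  RAW r4
c3: i4 xor  RAW r1
c4: i5,i6 mul/xor  dual
c5: i7,i8 mul/ld  dual
c6: i9,i10 bne/ld  dual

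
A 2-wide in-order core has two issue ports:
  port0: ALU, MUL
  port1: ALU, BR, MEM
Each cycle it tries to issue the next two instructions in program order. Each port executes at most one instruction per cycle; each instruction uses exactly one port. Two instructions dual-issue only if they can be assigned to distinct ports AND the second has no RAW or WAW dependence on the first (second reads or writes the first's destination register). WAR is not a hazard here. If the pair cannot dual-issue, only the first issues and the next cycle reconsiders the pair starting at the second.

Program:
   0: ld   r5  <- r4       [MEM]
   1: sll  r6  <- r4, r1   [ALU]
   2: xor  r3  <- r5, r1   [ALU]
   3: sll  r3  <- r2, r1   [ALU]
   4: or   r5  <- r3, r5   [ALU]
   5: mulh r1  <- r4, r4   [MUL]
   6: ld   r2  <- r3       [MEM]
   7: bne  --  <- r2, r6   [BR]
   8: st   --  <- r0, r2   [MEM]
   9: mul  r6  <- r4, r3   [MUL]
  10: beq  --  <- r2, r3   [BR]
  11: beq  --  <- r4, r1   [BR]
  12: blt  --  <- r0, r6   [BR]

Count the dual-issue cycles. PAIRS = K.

#0 head=0: ld/sll i0/i1 dual
#1 head=2: xor i2 WAW r3
#2 head=3: sll i3 RAW r3
#3 head=4: or/mulh i4/i5 dual
#4 head=6: ld i6 no-port MEM/BR
#5 head=7: bne i7 no-port BR/MEM
#6 head=8: st/mul i8/i9 dual
#7 head=10: beq i10 no-port BR/BR
#8 head=11: beq i11 no-port BR/BR
#9 head=12: blt i12 tail

PAIRS = 3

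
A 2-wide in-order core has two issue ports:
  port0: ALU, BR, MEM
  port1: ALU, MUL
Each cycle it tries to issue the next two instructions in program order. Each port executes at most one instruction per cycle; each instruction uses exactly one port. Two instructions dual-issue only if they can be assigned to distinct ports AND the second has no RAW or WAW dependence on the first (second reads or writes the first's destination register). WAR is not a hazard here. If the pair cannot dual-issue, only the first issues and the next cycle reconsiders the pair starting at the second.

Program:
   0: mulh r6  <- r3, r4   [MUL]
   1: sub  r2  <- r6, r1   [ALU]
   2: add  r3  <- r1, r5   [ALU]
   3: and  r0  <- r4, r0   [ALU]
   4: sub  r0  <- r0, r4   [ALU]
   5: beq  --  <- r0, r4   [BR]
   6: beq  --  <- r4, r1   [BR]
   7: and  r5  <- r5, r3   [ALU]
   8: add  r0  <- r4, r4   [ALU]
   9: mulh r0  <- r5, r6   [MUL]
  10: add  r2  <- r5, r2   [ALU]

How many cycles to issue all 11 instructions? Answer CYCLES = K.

c0: i0 mulh  RAW r6
c1: i1+i2 sub+add  pair
c2: i3 and  RAW+WAW r0
c3: i4 sub  RAW r0
c4: i5 beq  no-port BR/BR
c5: i6+i7 beq+and  pair
c6: i8 add  WAW r0
c7: i9+i10 mulh+add  pair

CYCLES = 8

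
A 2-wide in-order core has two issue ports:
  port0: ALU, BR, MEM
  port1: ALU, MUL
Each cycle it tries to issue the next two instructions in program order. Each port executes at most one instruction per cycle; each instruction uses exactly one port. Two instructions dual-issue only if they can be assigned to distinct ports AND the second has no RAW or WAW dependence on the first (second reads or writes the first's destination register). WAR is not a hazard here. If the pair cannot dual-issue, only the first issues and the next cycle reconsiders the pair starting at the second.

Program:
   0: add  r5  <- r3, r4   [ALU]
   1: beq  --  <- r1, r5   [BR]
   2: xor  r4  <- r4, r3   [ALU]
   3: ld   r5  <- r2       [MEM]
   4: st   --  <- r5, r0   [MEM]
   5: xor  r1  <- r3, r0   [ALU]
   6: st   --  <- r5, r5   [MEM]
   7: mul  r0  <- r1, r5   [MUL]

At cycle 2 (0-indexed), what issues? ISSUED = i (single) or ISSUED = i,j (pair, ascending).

#0 head=0: add.ALU i0 RAW r5
#1 head=1: beq.BR+xor.ALU i1&i2 2-wide
#2 head=3: ld.MEM i3 no-port MEM/MEM
#3 head=4: st.MEM+xor.ALU i4&i5 2-wide
#4 head=6: st.MEM+mul.MUL i6&i7 2-wide

ISSUED = 3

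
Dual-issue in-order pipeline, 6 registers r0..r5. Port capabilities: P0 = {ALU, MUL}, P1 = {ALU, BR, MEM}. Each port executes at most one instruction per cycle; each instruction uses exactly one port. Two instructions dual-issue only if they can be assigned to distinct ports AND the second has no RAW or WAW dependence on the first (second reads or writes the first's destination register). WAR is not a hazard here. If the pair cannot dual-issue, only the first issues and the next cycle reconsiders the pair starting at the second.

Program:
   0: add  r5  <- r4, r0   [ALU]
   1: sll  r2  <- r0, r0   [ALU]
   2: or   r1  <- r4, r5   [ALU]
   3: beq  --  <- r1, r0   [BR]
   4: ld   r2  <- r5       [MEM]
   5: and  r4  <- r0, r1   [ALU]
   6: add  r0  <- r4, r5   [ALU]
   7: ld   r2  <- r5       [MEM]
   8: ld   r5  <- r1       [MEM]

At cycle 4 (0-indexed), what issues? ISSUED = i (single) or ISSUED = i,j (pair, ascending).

0. add.ALU;sll.ALU @i0/i1  | 2-wide
1. or.ALU @i2  | RAW r1
2. beq.BR @i3  | no-port BR/MEM
3. ld.MEM;and.ALU @i4/i5  | 2-wide
4. add.ALU;ld.MEM @i6/i7  | 2-wide
5. ld.MEM @i8  | tail

ISSUED = 6,7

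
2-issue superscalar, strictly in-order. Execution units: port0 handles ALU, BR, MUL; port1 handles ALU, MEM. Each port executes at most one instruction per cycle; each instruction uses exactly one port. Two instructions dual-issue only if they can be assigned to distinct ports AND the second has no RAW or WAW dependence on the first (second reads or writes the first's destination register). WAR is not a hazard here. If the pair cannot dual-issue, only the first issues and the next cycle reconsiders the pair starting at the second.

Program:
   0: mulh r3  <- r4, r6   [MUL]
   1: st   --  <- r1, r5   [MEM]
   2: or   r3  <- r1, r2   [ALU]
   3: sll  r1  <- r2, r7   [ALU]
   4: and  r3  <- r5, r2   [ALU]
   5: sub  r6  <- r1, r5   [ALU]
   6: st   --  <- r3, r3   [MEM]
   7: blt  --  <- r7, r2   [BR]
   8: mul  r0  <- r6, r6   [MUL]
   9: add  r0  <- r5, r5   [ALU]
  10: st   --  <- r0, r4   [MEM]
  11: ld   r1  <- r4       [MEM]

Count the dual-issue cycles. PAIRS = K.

  cy0 -> i0,i1 (mulh st) dual
  cy1 -> i2,i3 (or sll) dual
  cy2 -> i4,i5 (and sub) dual
  cy3 -> i6,i7 (st blt) dual
  cy4 -> i8 (mul) WAW r0
  cy5 -> i9 (add) RAW r0
  cy6 -> i10 (st) no-port MEM/MEM
  cy7 -> i11 (ld) tail

PAIRS = 4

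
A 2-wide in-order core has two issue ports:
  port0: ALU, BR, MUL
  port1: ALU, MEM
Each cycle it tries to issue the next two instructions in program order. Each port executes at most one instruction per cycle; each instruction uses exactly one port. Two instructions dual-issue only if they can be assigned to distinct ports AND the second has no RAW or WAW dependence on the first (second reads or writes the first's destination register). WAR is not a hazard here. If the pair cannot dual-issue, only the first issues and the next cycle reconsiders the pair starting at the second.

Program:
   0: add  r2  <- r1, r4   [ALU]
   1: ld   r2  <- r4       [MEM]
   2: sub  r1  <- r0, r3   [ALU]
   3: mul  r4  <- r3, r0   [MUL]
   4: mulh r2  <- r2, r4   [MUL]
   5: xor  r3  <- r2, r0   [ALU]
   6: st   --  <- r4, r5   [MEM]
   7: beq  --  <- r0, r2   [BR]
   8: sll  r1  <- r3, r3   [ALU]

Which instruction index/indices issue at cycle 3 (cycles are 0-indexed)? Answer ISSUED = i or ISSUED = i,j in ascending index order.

[0] i0  add.ALU  -- WAW r2
[1] i1/i2  ld.MEM;sub.ALU  -- 2-wide
[2] i3  mul.MUL  -- no-port MUL/MUL
[3] i4  mulh.MUL  -- RAW r2
[4] i5/i6  xor.ALU;st.MEM  -- 2-wide
[5] i7/i8  beq.BR;sll.ALU  -- 2-wide

ISSUED = 4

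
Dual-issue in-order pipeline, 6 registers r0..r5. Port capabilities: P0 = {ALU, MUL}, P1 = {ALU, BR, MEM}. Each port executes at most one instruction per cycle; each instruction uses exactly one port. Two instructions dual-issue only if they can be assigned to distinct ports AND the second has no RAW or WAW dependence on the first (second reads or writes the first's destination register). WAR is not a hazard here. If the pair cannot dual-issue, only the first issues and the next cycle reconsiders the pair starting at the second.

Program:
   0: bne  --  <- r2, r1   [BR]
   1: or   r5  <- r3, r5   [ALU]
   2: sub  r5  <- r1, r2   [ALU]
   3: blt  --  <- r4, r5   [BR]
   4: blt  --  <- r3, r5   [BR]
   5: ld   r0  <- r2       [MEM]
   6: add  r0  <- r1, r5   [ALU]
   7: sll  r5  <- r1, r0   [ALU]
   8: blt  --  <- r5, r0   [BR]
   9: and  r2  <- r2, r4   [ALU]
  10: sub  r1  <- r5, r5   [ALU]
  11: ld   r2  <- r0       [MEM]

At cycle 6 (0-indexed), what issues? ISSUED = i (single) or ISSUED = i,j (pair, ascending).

ISSUED = 7

t=0 i0/i1:bne;or ; pair
t=1 i2:sub ; RAW r5
t=2 i3:blt ; no-port BR/BR
t=3 i4:blt ; no-port BR/MEM
t=4 i5:ld ; WAW r0
t=5 i6:add ; RAW r0
t=6 i7:sll ; RAW r5
t=7 i8/i9:blt;and ; pair
t=8 i10/i11:sub;ld ; pair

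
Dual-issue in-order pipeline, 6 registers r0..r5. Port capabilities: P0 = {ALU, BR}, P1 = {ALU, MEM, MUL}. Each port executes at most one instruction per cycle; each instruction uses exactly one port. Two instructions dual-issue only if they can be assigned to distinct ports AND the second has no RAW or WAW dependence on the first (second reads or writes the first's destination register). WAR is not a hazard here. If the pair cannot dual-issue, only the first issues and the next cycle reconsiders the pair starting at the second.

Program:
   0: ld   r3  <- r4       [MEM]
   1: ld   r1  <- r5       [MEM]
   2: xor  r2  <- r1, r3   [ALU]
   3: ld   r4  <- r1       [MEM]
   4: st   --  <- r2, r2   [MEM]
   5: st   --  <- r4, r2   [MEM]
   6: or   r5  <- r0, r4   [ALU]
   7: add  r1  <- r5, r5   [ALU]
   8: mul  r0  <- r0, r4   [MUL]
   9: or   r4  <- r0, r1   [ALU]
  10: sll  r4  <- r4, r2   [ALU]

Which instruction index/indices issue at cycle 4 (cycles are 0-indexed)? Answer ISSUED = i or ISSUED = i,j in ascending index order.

ISSUED = 5,6

#0 head=0: ld.MEM i0 no-port MEM/MEM
#1 head=1: ld.MEM i1 RAW r1
#2 head=2: xor.ALU;ld.MEM i2/i3 pair
#3 head=4: st.MEM i4 no-port MEM/MEM
#4 head=5: st.MEM;or.ALU i5/i6 pair
#5 head=7: add.ALU;mul.MUL i7/i8 pair
#6 head=9: or.ALU i9 RAW+WAW r4
#7 head=10: sll.ALU i10 tail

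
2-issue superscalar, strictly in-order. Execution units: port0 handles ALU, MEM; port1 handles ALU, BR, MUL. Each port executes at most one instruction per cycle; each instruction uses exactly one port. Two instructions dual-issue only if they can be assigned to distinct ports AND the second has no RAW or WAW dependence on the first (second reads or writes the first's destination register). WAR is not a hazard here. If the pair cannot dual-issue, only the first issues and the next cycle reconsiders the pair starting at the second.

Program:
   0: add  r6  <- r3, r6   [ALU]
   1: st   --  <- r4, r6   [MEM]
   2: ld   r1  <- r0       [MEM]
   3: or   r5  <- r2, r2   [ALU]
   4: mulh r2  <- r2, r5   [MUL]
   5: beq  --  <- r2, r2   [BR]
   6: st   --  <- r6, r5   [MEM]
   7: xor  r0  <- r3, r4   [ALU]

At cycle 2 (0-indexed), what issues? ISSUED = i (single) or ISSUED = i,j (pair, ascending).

ISSUED = 2,3

c0: i0 add  RAW r6
c1: i1 st  no-port MEM/MEM
c2: i2/i3 ld or  pair
c3: i4 mulh  no-port MUL/BR
c4: i5/i6 beq st  pair
c5: i7 xor  tail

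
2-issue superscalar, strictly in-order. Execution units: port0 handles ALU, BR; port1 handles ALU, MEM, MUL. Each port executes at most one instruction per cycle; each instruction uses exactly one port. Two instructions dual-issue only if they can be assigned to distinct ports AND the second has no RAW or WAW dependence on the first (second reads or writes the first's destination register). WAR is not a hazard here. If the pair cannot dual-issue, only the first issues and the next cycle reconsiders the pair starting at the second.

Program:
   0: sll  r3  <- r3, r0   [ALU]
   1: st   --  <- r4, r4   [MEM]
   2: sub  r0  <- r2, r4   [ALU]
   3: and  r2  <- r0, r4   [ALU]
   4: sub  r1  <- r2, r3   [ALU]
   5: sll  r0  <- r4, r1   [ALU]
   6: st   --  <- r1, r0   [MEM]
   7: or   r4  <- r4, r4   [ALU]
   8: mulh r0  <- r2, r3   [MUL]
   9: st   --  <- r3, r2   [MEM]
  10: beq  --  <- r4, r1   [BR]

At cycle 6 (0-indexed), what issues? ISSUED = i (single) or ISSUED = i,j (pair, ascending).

ISSUED = 8

  cy0 -> i0&i1 (sll+st) dual
  cy1 -> i2 (sub) RAW r0
  cy2 -> i3 (and) RAW r2
  cy3 -> i4 (sub) RAW r1
  cy4 -> i5 (sll) RAW r0
  cy5 -> i6&i7 (st+or) dual
  cy6 -> i8 (mulh) no-port MUL/MEM
  cy7 -> i9&i10 (st+beq) dual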